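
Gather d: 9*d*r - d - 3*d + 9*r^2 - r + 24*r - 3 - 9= d*(9*r - 4) + 9*r^2 + 23*r - 12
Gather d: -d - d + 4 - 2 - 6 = -2*d - 4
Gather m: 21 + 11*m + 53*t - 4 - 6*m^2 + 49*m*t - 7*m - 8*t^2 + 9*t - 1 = -6*m^2 + m*(49*t + 4) - 8*t^2 + 62*t + 16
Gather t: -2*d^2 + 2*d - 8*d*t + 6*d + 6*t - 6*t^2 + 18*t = -2*d^2 + 8*d - 6*t^2 + t*(24 - 8*d)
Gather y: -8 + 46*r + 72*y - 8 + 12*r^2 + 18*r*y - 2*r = 12*r^2 + 44*r + y*(18*r + 72) - 16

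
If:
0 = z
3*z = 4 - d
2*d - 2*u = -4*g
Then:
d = 4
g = u/2 - 2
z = 0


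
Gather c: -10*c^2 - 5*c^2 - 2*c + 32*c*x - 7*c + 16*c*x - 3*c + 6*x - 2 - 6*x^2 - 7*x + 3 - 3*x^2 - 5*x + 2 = -15*c^2 + c*(48*x - 12) - 9*x^2 - 6*x + 3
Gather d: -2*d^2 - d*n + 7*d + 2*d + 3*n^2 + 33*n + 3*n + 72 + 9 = -2*d^2 + d*(9 - n) + 3*n^2 + 36*n + 81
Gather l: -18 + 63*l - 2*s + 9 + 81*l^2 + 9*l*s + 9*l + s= 81*l^2 + l*(9*s + 72) - s - 9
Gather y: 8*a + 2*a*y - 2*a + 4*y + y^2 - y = 6*a + y^2 + y*(2*a + 3)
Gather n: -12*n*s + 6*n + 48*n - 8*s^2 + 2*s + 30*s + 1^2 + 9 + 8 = n*(54 - 12*s) - 8*s^2 + 32*s + 18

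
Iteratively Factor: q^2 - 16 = (q + 4)*(q - 4)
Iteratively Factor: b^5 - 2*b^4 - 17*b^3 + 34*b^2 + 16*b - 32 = (b - 2)*(b^4 - 17*b^2 + 16) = (b - 4)*(b - 2)*(b^3 + 4*b^2 - b - 4) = (b - 4)*(b - 2)*(b - 1)*(b^2 + 5*b + 4) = (b - 4)*(b - 2)*(b - 1)*(b + 1)*(b + 4)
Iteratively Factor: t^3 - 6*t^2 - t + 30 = (t - 5)*(t^2 - t - 6) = (t - 5)*(t + 2)*(t - 3)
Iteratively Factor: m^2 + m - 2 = (m - 1)*(m + 2)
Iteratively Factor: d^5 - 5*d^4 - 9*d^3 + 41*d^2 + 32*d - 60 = (d + 2)*(d^4 - 7*d^3 + 5*d^2 + 31*d - 30) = (d + 2)^2*(d^3 - 9*d^2 + 23*d - 15) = (d - 1)*(d + 2)^2*(d^2 - 8*d + 15) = (d - 3)*(d - 1)*(d + 2)^2*(d - 5)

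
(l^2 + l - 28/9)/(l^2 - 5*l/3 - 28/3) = (l - 4/3)/(l - 4)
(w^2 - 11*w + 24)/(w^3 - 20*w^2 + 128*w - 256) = (w - 3)/(w^2 - 12*w + 32)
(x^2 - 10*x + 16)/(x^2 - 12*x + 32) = (x - 2)/(x - 4)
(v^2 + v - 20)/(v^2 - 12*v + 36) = (v^2 + v - 20)/(v^2 - 12*v + 36)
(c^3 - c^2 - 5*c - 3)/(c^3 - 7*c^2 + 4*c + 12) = (c^2 - 2*c - 3)/(c^2 - 8*c + 12)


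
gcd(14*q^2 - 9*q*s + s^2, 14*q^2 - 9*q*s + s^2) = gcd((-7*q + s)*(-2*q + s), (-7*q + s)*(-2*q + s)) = 14*q^2 - 9*q*s + s^2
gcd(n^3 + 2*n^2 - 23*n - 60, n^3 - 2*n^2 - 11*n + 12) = n + 3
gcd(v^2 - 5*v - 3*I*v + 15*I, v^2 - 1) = 1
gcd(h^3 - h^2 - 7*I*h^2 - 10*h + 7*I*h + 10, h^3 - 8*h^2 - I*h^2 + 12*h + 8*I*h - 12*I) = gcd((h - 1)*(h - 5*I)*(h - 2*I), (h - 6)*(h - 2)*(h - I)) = 1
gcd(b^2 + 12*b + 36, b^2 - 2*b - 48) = b + 6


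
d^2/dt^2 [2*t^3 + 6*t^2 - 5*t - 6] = 12*t + 12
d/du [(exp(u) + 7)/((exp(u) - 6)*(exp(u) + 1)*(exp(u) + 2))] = 2*(-exp(3*u) - 9*exp(2*u) + 21*exp(u) + 50)*exp(u)/(exp(6*u) - 6*exp(5*u) - 23*exp(4*u) + 72*exp(3*u) + 328*exp(2*u) + 384*exp(u) + 144)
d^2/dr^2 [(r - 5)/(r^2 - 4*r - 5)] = 2/(r^3 + 3*r^2 + 3*r + 1)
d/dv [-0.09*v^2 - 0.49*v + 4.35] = -0.18*v - 0.49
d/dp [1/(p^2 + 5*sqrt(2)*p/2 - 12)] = 2*(-4*p - 5*sqrt(2))/(2*p^2 + 5*sqrt(2)*p - 24)^2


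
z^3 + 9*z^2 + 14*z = z*(z + 2)*(z + 7)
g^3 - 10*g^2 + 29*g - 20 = (g - 5)*(g - 4)*(g - 1)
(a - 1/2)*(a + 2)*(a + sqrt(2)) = a^3 + sqrt(2)*a^2 + 3*a^2/2 - a + 3*sqrt(2)*a/2 - sqrt(2)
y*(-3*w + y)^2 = 9*w^2*y - 6*w*y^2 + y^3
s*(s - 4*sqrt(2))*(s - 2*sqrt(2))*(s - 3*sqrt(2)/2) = s^4 - 15*sqrt(2)*s^3/2 + 34*s^2 - 24*sqrt(2)*s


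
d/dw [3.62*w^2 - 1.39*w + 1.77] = 7.24*w - 1.39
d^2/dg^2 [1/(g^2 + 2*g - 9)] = 2*(-g^2 - 2*g + 4*(g + 1)^2 + 9)/(g^2 + 2*g - 9)^3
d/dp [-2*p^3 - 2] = -6*p^2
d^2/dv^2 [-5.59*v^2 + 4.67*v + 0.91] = -11.1800000000000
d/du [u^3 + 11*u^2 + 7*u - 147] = 3*u^2 + 22*u + 7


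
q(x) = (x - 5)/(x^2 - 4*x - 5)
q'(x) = (4 - 2*x)*(x - 5)/(x^2 - 4*x - 5)^2 + 1/(x^2 - 4*x - 5) = -1/(x^2 + 2*x + 1)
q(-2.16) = -0.86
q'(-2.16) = -0.74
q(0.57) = 0.64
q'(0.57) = -0.41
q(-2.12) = -0.89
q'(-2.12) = -0.80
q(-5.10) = -0.24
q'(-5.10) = -0.06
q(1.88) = 0.35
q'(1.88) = -0.12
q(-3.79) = -0.36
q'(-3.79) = -0.13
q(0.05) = 0.95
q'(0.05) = -0.91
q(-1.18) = -5.56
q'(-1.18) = -30.86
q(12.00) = 0.08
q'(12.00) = -0.00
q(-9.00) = -0.12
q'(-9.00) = -0.02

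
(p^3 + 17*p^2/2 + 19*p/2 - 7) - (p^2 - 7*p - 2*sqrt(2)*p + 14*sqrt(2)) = p^3 + 15*p^2/2 + 2*sqrt(2)*p + 33*p/2 - 14*sqrt(2) - 7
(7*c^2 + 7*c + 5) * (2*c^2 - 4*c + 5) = 14*c^4 - 14*c^3 + 17*c^2 + 15*c + 25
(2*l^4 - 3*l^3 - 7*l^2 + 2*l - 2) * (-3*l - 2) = -6*l^5 + 5*l^4 + 27*l^3 + 8*l^2 + 2*l + 4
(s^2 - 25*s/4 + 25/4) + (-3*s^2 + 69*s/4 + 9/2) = -2*s^2 + 11*s + 43/4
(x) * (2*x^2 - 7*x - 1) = 2*x^3 - 7*x^2 - x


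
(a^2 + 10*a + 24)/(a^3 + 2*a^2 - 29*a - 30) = (a + 4)/(a^2 - 4*a - 5)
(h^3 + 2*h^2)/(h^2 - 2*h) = h*(h + 2)/(h - 2)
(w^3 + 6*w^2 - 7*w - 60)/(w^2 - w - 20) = (w^2 + 2*w - 15)/(w - 5)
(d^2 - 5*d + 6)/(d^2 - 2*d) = (d - 3)/d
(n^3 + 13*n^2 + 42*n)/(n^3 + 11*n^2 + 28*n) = (n + 6)/(n + 4)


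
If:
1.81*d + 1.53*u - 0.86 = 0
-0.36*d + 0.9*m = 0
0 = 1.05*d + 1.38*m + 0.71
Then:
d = -0.44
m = -0.18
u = 1.09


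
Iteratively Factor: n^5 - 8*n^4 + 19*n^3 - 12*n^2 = (n)*(n^4 - 8*n^3 + 19*n^2 - 12*n) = n^2*(n^3 - 8*n^2 + 19*n - 12) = n^2*(n - 1)*(n^2 - 7*n + 12) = n^2*(n - 3)*(n - 1)*(n - 4)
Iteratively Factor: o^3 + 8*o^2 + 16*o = (o + 4)*(o^2 + 4*o) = o*(o + 4)*(o + 4)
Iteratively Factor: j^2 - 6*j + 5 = (j - 1)*(j - 5)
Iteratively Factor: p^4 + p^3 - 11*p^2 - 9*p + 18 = (p - 1)*(p^3 + 2*p^2 - 9*p - 18) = (p - 3)*(p - 1)*(p^2 + 5*p + 6) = (p - 3)*(p - 1)*(p + 3)*(p + 2)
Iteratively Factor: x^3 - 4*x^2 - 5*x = (x + 1)*(x^2 - 5*x) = (x - 5)*(x + 1)*(x)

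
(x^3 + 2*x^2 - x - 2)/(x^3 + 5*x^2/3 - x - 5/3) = 3*(x + 2)/(3*x + 5)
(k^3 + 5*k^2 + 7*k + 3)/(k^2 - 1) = (k^2 + 4*k + 3)/(k - 1)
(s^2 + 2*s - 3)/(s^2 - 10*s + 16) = (s^2 + 2*s - 3)/(s^2 - 10*s + 16)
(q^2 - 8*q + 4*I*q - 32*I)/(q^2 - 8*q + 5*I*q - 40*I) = (q + 4*I)/(q + 5*I)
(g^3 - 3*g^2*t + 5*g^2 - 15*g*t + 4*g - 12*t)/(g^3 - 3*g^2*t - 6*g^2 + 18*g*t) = (g^2 + 5*g + 4)/(g*(g - 6))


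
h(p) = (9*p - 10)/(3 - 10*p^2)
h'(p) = 20*p*(9*p - 10)/(3 - 10*p^2)^2 + 9/(3 - 10*p^2)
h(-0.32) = -6.52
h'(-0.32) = 25.67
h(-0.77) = 5.78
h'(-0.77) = 27.32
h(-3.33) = 0.37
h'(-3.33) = 0.15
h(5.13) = -0.14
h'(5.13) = 0.02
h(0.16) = -3.12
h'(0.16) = -0.36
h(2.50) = -0.21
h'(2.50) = 0.03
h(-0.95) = 3.08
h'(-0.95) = 8.22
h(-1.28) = 1.61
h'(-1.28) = 2.40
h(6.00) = -0.12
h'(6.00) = 0.02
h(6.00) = -0.12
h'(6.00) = 0.02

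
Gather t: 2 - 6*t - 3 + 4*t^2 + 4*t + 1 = 4*t^2 - 2*t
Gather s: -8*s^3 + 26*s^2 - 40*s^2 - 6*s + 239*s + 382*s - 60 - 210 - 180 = -8*s^3 - 14*s^2 + 615*s - 450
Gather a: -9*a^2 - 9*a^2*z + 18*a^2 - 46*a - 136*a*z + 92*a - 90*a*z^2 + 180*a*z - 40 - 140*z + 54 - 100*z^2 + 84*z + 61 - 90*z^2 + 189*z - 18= a^2*(9 - 9*z) + a*(-90*z^2 + 44*z + 46) - 190*z^2 + 133*z + 57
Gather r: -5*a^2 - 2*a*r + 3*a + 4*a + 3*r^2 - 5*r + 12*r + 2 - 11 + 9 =-5*a^2 + 7*a + 3*r^2 + r*(7 - 2*a)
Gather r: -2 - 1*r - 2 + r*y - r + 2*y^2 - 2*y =r*(y - 2) + 2*y^2 - 2*y - 4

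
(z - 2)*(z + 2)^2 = z^3 + 2*z^2 - 4*z - 8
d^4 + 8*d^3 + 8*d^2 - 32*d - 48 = (d - 2)*(d + 2)^2*(d + 6)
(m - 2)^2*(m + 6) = m^3 + 2*m^2 - 20*m + 24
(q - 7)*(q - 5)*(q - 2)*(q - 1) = q^4 - 15*q^3 + 73*q^2 - 129*q + 70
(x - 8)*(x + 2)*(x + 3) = x^3 - 3*x^2 - 34*x - 48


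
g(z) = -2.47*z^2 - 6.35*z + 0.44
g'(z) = -4.94*z - 6.35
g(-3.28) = -5.31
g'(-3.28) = 9.85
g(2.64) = -33.54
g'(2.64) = -19.39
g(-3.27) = -5.21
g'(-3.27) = 9.80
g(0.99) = -8.27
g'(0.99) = -11.24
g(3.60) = -54.43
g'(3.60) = -24.13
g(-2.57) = 0.45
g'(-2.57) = 6.35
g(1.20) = -10.74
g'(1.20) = -12.28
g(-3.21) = -4.63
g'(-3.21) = 9.51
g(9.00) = -256.78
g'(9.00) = -50.81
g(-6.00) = -50.38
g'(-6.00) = 23.29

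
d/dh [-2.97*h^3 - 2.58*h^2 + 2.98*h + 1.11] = -8.91*h^2 - 5.16*h + 2.98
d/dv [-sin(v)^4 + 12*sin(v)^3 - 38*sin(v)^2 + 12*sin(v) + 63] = 4*(-sin(v)^3 + 9*sin(v)^2 - 19*sin(v) + 3)*cos(v)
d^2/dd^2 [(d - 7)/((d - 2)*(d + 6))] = 2*(d^3 - 21*d^2 - 48*d - 148)/(d^6 + 12*d^5 + 12*d^4 - 224*d^3 - 144*d^2 + 1728*d - 1728)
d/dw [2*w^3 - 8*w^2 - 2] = 2*w*(3*w - 8)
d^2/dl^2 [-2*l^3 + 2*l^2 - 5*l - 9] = 4 - 12*l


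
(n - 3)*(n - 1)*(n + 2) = n^3 - 2*n^2 - 5*n + 6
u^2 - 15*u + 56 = (u - 8)*(u - 7)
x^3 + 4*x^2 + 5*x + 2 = (x + 1)^2*(x + 2)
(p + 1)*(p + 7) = p^2 + 8*p + 7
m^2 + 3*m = m*(m + 3)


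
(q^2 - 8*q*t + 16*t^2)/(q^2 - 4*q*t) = (q - 4*t)/q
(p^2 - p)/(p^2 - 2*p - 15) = p*(1 - p)/(-p^2 + 2*p + 15)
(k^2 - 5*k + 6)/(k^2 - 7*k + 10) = (k - 3)/(k - 5)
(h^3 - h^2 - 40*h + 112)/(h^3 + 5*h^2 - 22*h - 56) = (h - 4)/(h + 2)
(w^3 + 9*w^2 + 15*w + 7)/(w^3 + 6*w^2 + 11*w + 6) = (w^2 + 8*w + 7)/(w^2 + 5*w + 6)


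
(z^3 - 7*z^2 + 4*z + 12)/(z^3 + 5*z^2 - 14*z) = (z^2 - 5*z - 6)/(z*(z + 7))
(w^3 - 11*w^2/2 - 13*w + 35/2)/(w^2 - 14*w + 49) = (2*w^2 + 3*w - 5)/(2*(w - 7))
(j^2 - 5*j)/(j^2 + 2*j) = (j - 5)/(j + 2)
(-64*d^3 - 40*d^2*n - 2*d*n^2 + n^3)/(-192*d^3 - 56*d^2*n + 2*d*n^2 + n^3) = (2*d + n)/(6*d + n)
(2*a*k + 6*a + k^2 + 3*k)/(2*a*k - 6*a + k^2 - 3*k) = (k + 3)/(k - 3)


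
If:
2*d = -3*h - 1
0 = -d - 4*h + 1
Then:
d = -7/5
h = 3/5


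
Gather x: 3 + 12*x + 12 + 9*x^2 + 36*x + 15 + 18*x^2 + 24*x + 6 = 27*x^2 + 72*x + 36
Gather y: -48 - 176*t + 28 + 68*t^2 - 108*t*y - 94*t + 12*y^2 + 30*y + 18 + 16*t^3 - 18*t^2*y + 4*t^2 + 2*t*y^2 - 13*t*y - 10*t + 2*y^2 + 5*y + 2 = 16*t^3 + 72*t^2 - 280*t + y^2*(2*t + 14) + y*(-18*t^2 - 121*t + 35)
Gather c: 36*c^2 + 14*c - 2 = 36*c^2 + 14*c - 2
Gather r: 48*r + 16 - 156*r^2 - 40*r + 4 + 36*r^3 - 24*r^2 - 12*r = 36*r^3 - 180*r^2 - 4*r + 20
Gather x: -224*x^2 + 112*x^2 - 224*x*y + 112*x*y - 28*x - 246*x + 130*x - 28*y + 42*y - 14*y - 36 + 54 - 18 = -112*x^2 + x*(-112*y - 144)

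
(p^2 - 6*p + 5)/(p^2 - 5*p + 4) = (p - 5)/(p - 4)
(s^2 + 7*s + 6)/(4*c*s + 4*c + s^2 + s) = (s + 6)/(4*c + s)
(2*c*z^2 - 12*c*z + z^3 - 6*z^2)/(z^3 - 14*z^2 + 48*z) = (2*c + z)/(z - 8)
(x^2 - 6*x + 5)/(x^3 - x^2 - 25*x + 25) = 1/(x + 5)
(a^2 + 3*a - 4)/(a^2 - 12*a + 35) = (a^2 + 3*a - 4)/(a^2 - 12*a + 35)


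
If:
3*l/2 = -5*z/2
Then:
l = -5*z/3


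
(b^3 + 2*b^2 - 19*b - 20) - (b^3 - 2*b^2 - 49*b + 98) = 4*b^2 + 30*b - 118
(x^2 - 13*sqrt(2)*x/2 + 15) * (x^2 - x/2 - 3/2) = x^4 - 13*sqrt(2)*x^3/2 - x^3/2 + 13*sqrt(2)*x^2/4 + 27*x^2/2 - 15*x/2 + 39*sqrt(2)*x/4 - 45/2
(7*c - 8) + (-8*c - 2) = -c - 10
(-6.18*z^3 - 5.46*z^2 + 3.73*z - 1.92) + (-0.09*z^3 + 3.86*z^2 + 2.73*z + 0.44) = -6.27*z^3 - 1.6*z^2 + 6.46*z - 1.48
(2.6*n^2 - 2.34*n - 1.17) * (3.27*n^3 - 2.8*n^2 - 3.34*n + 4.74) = 8.502*n^5 - 14.9318*n^4 - 5.9579*n^3 + 23.4156*n^2 - 7.1838*n - 5.5458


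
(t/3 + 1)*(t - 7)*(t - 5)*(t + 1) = t^4/3 - 8*t^3/3 - 10*t^2/3 + 104*t/3 + 35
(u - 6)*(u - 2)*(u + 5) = u^3 - 3*u^2 - 28*u + 60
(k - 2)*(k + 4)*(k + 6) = k^3 + 8*k^2 + 4*k - 48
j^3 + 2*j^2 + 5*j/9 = j*(j + 1/3)*(j + 5/3)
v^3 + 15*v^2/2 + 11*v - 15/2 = (v - 1/2)*(v + 3)*(v + 5)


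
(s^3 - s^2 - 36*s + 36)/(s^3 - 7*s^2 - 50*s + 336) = (s^2 + 5*s - 6)/(s^2 - s - 56)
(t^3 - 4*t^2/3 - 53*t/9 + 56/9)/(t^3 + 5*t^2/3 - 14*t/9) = (3*t^2 - 11*t + 8)/(t*(3*t - 2))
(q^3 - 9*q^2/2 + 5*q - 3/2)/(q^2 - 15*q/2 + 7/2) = (q^2 - 4*q + 3)/(q - 7)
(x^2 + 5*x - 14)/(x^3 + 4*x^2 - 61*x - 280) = (x - 2)/(x^2 - 3*x - 40)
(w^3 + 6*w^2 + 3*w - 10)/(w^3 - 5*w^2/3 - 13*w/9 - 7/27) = 27*(-w^3 - 6*w^2 - 3*w + 10)/(-27*w^3 + 45*w^2 + 39*w + 7)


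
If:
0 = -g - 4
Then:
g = -4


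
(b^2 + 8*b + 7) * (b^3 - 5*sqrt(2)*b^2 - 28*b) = b^5 - 5*sqrt(2)*b^4 + 8*b^4 - 40*sqrt(2)*b^3 - 21*b^3 - 224*b^2 - 35*sqrt(2)*b^2 - 196*b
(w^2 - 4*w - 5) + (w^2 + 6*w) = 2*w^2 + 2*w - 5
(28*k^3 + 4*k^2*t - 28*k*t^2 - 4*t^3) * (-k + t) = -28*k^4 + 24*k^3*t + 32*k^2*t^2 - 24*k*t^3 - 4*t^4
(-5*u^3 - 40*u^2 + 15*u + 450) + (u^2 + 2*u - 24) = -5*u^3 - 39*u^2 + 17*u + 426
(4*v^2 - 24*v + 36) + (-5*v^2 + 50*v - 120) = -v^2 + 26*v - 84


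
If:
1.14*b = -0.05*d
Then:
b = -0.043859649122807*d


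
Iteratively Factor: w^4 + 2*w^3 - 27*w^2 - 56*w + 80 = (w - 5)*(w^3 + 7*w^2 + 8*w - 16) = (w - 5)*(w + 4)*(w^2 + 3*w - 4) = (w - 5)*(w - 1)*(w + 4)*(w + 4)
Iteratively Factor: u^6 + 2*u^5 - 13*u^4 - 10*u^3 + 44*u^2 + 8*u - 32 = (u + 2)*(u^5 - 13*u^3 + 16*u^2 + 12*u - 16) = (u + 1)*(u + 2)*(u^4 - u^3 - 12*u^2 + 28*u - 16) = (u - 1)*(u + 1)*(u + 2)*(u^3 - 12*u + 16) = (u - 1)*(u + 1)*(u + 2)*(u + 4)*(u^2 - 4*u + 4) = (u - 2)*(u - 1)*(u + 1)*(u + 2)*(u + 4)*(u - 2)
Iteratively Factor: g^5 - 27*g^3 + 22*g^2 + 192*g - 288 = (g - 2)*(g^4 + 2*g^3 - 23*g^2 - 24*g + 144) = (g - 3)*(g - 2)*(g^3 + 5*g^2 - 8*g - 48) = (g - 3)^2*(g - 2)*(g^2 + 8*g + 16) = (g - 3)^2*(g - 2)*(g + 4)*(g + 4)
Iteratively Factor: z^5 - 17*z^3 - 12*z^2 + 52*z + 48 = (z + 2)*(z^4 - 2*z^3 - 13*z^2 + 14*z + 24) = (z - 2)*(z + 2)*(z^3 - 13*z - 12) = (z - 2)*(z + 2)*(z + 3)*(z^2 - 3*z - 4) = (z - 4)*(z - 2)*(z + 2)*(z + 3)*(z + 1)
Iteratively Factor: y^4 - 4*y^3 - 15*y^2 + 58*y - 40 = (y - 2)*(y^3 - 2*y^2 - 19*y + 20) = (y - 2)*(y + 4)*(y^2 - 6*y + 5) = (y - 5)*(y - 2)*(y + 4)*(y - 1)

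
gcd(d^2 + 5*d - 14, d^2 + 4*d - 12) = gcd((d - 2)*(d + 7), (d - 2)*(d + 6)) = d - 2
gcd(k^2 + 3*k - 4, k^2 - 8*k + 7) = k - 1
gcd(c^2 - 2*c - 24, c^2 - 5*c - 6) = c - 6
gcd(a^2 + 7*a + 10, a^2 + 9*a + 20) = a + 5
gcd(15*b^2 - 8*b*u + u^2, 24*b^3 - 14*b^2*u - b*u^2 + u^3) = -3*b + u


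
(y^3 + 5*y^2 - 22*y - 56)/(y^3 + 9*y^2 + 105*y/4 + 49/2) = 4*(y^2 + 3*y - 28)/(4*y^2 + 28*y + 49)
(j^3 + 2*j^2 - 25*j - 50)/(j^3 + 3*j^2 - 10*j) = (j^2 - 3*j - 10)/(j*(j - 2))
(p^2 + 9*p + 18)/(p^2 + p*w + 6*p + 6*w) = (p + 3)/(p + w)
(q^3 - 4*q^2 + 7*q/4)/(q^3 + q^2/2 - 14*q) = (q - 1/2)/(q + 4)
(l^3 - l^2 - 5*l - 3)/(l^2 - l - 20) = (-l^3 + l^2 + 5*l + 3)/(-l^2 + l + 20)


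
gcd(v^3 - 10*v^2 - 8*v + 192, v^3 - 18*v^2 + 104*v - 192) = v^2 - 14*v + 48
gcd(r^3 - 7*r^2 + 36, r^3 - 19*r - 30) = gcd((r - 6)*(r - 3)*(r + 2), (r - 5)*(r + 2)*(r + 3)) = r + 2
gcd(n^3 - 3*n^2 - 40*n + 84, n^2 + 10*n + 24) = n + 6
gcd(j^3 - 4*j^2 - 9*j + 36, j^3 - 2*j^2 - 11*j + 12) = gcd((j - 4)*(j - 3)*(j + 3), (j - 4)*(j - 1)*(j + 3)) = j^2 - j - 12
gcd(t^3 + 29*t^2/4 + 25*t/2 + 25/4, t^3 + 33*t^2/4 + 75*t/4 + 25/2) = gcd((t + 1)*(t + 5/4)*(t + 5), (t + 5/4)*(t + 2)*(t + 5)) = t^2 + 25*t/4 + 25/4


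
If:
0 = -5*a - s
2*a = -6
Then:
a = -3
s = 15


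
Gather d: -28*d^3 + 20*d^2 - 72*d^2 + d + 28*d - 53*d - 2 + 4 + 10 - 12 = -28*d^3 - 52*d^2 - 24*d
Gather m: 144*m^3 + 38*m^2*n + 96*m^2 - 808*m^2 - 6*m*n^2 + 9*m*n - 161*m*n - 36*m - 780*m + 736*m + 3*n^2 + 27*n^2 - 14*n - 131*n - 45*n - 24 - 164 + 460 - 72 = 144*m^3 + m^2*(38*n - 712) + m*(-6*n^2 - 152*n - 80) + 30*n^2 - 190*n + 200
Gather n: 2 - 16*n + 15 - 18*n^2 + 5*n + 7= -18*n^2 - 11*n + 24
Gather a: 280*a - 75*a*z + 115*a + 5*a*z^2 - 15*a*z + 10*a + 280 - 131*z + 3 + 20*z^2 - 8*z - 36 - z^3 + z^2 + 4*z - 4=a*(5*z^2 - 90*z + 405) - z^3 + 21*z^2 - 135*z + 243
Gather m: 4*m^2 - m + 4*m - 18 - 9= 4*m^2 + 3*m - 27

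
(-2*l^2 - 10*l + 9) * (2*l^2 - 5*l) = -4*l^4 - 10*l^3 + 68*l^2 - 45*l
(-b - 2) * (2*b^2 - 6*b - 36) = -2*b^3 + 2*b^2 + 48*b + 72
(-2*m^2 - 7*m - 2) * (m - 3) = -2*m^3 - m^2 + 19*m + 6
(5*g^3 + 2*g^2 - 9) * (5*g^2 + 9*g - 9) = 25*g^5 + 55*g^4 - 27*g^3 - 63*g^2 - 81*g + 81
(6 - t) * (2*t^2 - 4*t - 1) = -2*t^3 + 16*t^2 - 23*t - 6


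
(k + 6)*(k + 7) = k^2 + 13*k + 42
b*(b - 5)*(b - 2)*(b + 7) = b^4 - 39*b^2 + 70*b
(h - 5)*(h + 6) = h^2 + h - 30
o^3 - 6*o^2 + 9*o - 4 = (o - 4)*(o - 1)^2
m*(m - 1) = m^2 - m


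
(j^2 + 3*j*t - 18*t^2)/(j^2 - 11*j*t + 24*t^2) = (-j - 6*t)/(-j + 8*t)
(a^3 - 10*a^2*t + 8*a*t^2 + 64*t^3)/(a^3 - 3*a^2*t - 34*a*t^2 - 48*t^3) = (a - 4*t)/(a + 3*t)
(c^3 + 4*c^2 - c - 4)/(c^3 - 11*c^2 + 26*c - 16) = (c^2 + 5*c + 4)/(c^2 - 10*c + 16)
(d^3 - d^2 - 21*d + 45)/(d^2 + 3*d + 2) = (d^3 - d^2 - 21*d + 45)/(d^2 + 3*d + 2)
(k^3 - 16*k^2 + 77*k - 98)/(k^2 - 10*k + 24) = (k^3 - 16*k^2 + 77*k - 98)/(k^2 - 10*k + 24)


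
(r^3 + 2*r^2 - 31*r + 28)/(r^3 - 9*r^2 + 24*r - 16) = (r + 7)/(r - 4)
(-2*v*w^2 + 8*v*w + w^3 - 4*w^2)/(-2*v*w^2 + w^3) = (w - 4)/w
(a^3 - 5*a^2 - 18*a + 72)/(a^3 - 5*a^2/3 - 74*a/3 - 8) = 3*(a - 3)/(3*a + 1)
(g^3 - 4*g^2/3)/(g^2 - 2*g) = g*(3*g - 4)/(3*(g - 2))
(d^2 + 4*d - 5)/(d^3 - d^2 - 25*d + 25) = 1/(d - 5)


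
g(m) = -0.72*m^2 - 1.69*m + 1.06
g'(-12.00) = 15.59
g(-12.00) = -82.34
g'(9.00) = -14.65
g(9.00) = -72.47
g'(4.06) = -7.54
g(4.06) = -17.67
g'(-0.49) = -0.98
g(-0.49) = 1.72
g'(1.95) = -4.50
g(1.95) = -4.97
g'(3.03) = -6.05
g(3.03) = -10.67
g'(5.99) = -10.32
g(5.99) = -34.90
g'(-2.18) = 1.45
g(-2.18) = 1.32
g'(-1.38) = 0.30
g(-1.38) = 2.02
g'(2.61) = -5.45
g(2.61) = -8.26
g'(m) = -1.44*m - 1.69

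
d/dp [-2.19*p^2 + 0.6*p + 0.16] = 0.6 - 4.38*p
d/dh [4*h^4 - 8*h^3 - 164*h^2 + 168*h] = 16*h^3 - 24*h^2 - 328*h + 168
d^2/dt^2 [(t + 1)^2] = 2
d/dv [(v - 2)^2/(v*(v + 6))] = 2*(5*v^2 - 4*v - 12)/(v^2*(v^2 + 12*v + 36))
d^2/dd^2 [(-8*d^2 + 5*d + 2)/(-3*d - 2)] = 88/(27*d^3 + 54*d^2 + 36*d + 8)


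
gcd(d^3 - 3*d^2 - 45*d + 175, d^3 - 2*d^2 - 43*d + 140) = d^2 + 2*d - 35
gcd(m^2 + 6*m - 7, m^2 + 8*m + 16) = 1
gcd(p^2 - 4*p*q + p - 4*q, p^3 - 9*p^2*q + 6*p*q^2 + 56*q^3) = p - 4*q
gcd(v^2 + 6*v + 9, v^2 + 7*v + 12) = v + 3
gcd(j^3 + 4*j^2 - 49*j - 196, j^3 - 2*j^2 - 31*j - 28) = j^2 - 3*j - 28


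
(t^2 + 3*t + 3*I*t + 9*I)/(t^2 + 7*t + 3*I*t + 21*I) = (t + 3)/(t + 7)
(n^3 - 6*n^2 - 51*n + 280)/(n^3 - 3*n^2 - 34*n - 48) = (n^2 + 2*n - 35)/(n^2 + 5*n + 6)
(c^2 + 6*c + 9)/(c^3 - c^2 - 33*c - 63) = 1/(c - 7)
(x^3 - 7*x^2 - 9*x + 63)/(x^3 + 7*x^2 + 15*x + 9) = (x^2 - 10*x + 21)/(x^2 + 4*x + 3)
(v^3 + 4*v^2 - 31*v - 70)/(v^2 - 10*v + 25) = (v^2 + 9*v + 14)/(v - 5)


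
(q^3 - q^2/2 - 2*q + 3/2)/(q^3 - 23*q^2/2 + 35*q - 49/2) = (2*q^2 + q - 3)/(2*q^2 - 21*q + 49)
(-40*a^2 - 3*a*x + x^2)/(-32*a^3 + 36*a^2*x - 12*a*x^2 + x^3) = (5*a + x)/(4*a^2 - 4*a*x + x^2)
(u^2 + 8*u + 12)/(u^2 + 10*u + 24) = (u + 2)/(u + 4)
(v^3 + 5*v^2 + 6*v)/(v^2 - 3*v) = (v^2 + 5*v + 6)/(v - 3)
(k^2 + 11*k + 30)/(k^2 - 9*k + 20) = (k^2 + 11*k + 30)/(k^2 - 9*k + 20)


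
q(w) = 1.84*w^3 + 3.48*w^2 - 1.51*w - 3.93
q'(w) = 5.52*w^2 + 6.96*w - 1.51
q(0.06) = -4.01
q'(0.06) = -1.07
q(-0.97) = -0.87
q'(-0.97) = -3.07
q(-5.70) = -223.01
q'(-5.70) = 138.16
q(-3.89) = -53.71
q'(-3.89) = 54.94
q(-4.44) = -89.67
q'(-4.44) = 76.41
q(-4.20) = -72.52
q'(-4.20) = 66.63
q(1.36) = 5.08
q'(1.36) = 18.17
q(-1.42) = -0.04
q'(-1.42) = -0.26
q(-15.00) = -5408.28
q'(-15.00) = 1136.09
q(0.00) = -3.93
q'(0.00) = -1.51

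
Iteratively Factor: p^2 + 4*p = (p)*(p + 4)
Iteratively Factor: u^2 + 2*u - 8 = (u + 4)*(u - 2)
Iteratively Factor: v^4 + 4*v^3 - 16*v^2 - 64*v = (v - 4)*(v^3 + 8*v^2 + 16*v) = (v - 4)*(v + 4)*(v^2 + 4*v) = v*(v - 4)*(v + 4)*(v + 4)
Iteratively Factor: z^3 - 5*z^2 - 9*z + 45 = (z - 3)*(z^2 - 2*z - 15) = (z - 5)*(z - 3)*(z + 3)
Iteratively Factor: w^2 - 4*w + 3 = (w - 1)*(w - 3)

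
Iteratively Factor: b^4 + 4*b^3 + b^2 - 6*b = (b)*(b^3 + 4*b^2 + b - 6) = b*(b - 1)*(b^2 + 5*b + 6) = b*(b - 1)*(b + 3)*(b + 2)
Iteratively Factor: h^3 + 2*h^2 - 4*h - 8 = (h - 2)*(h^2 + 4*h + 4) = (h - 2)*(h + 2)*(h + 2)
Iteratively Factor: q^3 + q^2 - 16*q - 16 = (q + 4)*(q^2 - 3*q - 4) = (q + 1)*(q + 4)*(q - 4)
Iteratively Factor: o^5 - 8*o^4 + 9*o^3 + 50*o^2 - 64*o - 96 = (o - 4)*(o^4 - 4*o^3 - 7*o^2 + 22*o + 24) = (o - 4)*(o + 2)*(o^3 - 6*o^2 + 5*o + 12) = (o - 4)*(o + 1)*(o + 2)*(o^2 - 7*o + 12) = (o - 4)^2*(o + 1)*(o + 2)*(o - 3)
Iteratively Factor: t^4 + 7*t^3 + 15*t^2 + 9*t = (t + 3)*(t^3 + 4*t^2 + 3*t) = (t + 1)*(t + 3)*(t^2 + 3*t) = (t + 1)*(t + 3)^2*(t)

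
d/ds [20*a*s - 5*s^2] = 20*a - 10*s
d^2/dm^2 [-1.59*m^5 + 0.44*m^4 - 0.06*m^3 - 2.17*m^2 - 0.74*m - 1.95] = -31.8*m^3 + 5.28*m^2 - 0.36*m - 4.34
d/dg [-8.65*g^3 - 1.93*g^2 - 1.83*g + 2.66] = -25.95*g^2 - 3.86*g - 1.83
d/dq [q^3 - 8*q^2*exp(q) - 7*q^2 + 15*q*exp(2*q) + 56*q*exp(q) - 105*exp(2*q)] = -8*q^2*exp(q) + 3*q^2 + 30*q*exp(2*q) + 40*q*exp(q) - 14*q - 195*exp(2*q) + 56*exp(q)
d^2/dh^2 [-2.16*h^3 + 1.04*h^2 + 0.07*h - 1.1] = 2.08 - 12.96*h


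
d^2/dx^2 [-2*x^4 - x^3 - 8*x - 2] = 6*x*(-4*x - 1)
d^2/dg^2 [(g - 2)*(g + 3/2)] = 2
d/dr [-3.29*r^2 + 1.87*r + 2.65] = 1.87 - 6.58*r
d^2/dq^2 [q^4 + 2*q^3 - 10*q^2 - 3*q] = 12*q^2 + 12*q - 20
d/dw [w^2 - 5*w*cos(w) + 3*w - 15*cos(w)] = 5*w*sin(w) + 2*w + 15*sin(w) - 5*cos(w) + 3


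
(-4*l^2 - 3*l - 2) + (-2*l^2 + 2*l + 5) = -6*l^2 - l + 3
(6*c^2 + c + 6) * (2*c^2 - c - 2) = 12*c^4 - 4*c^3 - c^2 - 8*c - 12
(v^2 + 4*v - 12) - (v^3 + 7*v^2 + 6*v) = -v^3 - 6*v^2 - 2*v - 12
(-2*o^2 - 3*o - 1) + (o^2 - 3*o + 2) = -o^2 - 6*o + 1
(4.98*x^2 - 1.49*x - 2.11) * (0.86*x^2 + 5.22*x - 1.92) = 4.2828*x^4 + 24.7142*x^3 - 19.154*x^2 - 8.1534*x + 4.0512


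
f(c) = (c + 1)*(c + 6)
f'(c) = 2*c + 7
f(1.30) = 16.79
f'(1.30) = 9.60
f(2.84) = 33.95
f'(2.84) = 12.68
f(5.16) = 68.75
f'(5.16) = 17.32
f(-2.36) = -4.95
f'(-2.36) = 2.28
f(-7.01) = 6.07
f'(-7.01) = -7.02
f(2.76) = 32.94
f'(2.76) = 12.52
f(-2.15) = -4.43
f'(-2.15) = 2.70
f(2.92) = 34.97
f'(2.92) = 12.84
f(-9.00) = 24.00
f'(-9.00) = -11.00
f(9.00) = 150.00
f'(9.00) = 25.00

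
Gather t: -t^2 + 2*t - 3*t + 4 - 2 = -t^2 - t + 2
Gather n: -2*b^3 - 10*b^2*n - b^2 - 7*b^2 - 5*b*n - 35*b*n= -2*b^3 - 8*b^2 + n*(-10*b^2 - 40*b)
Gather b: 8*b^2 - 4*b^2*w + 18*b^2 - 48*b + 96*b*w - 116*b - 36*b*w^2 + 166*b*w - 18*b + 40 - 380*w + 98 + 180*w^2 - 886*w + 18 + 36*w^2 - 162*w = b^2*(26 - 4*w) + b*(-36*w^2 + 262*w - 182) + 216*w^2 - 1428*w + 156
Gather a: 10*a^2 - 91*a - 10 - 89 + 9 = 10*a^2 - 91*a - 90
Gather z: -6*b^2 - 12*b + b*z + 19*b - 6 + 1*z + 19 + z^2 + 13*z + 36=-6*b^2 + 7*b + z^2 + z*(b + 14) + 49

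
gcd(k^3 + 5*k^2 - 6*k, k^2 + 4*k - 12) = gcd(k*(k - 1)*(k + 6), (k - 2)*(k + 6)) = k + 6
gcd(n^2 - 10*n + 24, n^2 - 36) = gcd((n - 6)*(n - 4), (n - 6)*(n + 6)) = n - 6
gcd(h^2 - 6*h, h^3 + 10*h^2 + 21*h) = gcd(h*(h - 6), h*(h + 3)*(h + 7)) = h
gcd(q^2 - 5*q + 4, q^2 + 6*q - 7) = q - 1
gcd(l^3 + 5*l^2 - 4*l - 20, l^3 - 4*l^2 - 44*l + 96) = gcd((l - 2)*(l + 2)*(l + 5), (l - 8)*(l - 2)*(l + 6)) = l - 2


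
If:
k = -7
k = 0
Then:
No Solution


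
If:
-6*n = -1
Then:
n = 1/6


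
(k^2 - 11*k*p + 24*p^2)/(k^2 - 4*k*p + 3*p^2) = (-k + 8*p)/(-k + p)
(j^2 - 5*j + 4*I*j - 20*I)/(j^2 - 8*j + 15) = (j + 4*I)/(j - 3)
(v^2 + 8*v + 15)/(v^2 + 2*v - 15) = (v + 3)/(v - 3)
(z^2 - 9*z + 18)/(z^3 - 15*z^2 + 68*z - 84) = (z - 3)/(z^2 - 9*z + 14)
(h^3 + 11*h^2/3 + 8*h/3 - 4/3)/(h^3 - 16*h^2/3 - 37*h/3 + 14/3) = (h + 2)/(h - 7)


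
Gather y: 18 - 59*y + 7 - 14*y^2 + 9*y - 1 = -14*y^2 - 50*y + 24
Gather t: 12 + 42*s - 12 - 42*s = 0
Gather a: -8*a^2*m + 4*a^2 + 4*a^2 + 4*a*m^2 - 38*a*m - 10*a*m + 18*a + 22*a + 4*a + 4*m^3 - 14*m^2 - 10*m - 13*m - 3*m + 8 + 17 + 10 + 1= a^2*(8 - 8*m) + a*(4*m^2 - 48*m + 44) + 4*m^3 - 14*m^2 - 26*m + 36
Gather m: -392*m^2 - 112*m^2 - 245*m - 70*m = -504*m^2 - 315*m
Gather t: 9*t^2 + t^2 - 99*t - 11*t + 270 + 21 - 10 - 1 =10*t^2 - 110*t + 280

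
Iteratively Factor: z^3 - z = (z)*(z^2 - 1) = z*(z - 1)*(z + 1)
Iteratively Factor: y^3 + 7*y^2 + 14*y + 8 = (y + 4)*(y^2 + 3*y + 2) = (y + 2)*(y + 4)*(y + 1)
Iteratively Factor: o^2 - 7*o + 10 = (o - 2)*(o - 5)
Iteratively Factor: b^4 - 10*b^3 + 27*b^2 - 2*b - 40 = (b - 4)*(b^3 - 6*b^2 + 3*b + 10) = (b - 5)*(b - 4)*(b^2 - b - 2) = (b - 5)*(b - 4)*(b - 2)*(b + 1)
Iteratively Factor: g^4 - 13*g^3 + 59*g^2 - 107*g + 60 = (g - 4)*(g^3 - 9*g^2 + 23*g - 15) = (g - 4)*(g - 3)*(g^2 - 6*g + 5) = (g - 4)*(g - 3)*(g - 1)*(g - 5)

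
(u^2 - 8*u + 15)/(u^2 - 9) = (u - 5)/(u + 3)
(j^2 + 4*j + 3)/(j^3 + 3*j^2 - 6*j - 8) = (j + 3)/(j^2 + 2*j - 8)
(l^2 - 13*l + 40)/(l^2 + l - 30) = (l - 8)/(l + 6)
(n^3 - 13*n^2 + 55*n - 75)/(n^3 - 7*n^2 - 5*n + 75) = (n - 3)/(n + 3)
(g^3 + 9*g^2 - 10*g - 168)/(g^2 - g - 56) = (g^2 + 2*g - 24)/(g - 8)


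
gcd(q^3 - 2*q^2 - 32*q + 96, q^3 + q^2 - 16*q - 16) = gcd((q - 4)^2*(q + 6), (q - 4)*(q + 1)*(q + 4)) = q - 4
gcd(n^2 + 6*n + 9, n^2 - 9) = n + 3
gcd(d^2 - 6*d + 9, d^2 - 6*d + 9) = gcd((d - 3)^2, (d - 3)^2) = d^2 - 6*d + 9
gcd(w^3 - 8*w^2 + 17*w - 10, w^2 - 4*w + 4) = w - 2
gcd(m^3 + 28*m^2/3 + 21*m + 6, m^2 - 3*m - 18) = m + 3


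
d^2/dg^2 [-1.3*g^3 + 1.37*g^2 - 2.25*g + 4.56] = 2.74 - 7.8*g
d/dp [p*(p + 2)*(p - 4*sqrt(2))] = 3*p^2 - 8*sqrt(2)*p + 4*p - 8*sqrt(2)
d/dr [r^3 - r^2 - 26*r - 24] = 3*r^2 - 2*r - 26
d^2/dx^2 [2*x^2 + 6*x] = 4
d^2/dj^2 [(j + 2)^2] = 2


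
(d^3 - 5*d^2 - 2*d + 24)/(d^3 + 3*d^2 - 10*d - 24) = (d - 4)/(d + 4)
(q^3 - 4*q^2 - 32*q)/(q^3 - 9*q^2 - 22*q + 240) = q*(q + 4)/(q^2 - q - 30)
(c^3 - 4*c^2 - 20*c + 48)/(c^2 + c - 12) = (c^2 - 8*c + 12)/(c - 3)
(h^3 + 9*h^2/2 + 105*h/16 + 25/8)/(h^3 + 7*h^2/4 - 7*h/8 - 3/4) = (16*h^2 + 40*h + 25)/(2*(8*h^2 - 2*h - 3))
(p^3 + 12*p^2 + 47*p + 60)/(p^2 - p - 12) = (p^2 + 9*p + 20)/(p - 4)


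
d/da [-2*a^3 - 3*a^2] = 6*a*(-a - 1)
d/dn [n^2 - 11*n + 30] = 2*n - 11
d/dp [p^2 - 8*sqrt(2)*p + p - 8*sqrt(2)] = 2*p - 8*sqrt(2) + 1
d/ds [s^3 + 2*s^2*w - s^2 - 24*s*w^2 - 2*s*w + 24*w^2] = 3*s^2 + 4*s*w - 2*s - 24*w^2 - 2*w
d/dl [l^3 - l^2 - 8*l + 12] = 3*l^2 - 2*l - 8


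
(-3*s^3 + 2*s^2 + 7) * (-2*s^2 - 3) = 6*s^5 - 4*s^4 + 9*s^3 - 20*s^2 - 21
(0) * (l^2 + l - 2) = 0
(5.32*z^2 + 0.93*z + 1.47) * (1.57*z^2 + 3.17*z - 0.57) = 8.3524*z^4 + 18.3245*z^3 + 2.2236*z^2 + 4.1298*z - 0.8379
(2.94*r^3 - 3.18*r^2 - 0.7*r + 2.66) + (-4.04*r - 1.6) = 2.94*r^3 - 3.18*r^2 - 4.74*r + 1.06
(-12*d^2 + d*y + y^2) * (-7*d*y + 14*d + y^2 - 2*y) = 84*d^3*y - 168*d^3 - 19*d^2*y^2 + 38*d^2*y - 6*d*y^3 + 12*d*y^2 + y^4 - 2*y^3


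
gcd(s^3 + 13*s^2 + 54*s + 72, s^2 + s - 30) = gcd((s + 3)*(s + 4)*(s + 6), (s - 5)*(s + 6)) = s + 6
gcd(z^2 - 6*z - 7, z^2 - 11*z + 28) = z - 7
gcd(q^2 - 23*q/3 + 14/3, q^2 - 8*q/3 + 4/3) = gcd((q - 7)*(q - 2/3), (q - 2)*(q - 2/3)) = q - 2/3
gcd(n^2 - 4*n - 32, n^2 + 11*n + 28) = n + 4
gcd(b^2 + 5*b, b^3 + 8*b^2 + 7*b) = b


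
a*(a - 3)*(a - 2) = a^3 - 5*a^2 + 6*a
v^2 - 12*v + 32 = (v - 8)*(v - 4)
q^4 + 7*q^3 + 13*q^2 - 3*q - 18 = (q - 1)*(q + 2)*(q + 3)^2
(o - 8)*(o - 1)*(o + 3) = o^3 - 6*o^2 - 19*o + 24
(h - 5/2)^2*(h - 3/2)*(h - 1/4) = h^4 - 27*h^3/4 + 123*h^2/8 - 205*h/16 + 75/32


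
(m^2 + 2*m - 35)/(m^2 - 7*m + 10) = (m + 7)/(m - 2)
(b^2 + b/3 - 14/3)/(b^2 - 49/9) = 3*(b - 2)/(3*b - 7)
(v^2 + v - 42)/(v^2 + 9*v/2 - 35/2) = 2*(v - 6)/(2*v - 5)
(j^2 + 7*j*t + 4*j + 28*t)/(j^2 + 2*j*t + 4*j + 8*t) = (j + 7*t)/(j + 2*t)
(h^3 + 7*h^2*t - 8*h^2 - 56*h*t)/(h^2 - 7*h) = (h^2 + 7*h*t - 8*h - 56*t)/(h - 7)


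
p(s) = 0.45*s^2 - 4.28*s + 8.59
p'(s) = 0.9*s - 4.28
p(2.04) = 1.73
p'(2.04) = -2.44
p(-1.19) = 14.32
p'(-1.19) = -5.35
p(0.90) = 5.10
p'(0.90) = -3.47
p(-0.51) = 10.89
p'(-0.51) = -4.74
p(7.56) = 1.95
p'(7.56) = 2.52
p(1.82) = 2.29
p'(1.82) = -2.64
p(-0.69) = 11.76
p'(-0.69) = -4.90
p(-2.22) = 20.31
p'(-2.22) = -6.28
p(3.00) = -0.20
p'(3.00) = -1.58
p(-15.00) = 174.04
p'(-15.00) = -17.78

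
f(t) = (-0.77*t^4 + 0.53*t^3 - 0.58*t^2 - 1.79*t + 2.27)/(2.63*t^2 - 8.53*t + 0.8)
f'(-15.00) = 8.06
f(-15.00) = -56.73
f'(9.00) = -5.77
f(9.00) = -34.48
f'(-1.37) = 0.59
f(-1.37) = -0.03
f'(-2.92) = 1.22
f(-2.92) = -1.38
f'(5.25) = -1.89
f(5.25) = -18.64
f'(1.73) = 2.57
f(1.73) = 1.10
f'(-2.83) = 1.18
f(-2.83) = -1.28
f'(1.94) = 4.02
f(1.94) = 1.78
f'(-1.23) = 0.56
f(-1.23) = 0.06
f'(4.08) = 6.62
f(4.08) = -19.64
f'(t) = (8.53 - 5.26*t)*(-0.77*t^4 + 0.53*t^3 - 0.58*t^2 - 1.79*t + 2.27)/(2.63*t^2 - 8.53*t + 0.8)^2 + (-3.08*t^3 + 1.59*t^2 - 1.16*t - 1.79)/(2.63*t^2 - 8.53*t + 0.8)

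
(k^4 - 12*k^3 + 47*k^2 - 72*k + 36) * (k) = k^5 - 12*k^4 + 47*k^3 - 72*k^2 + 36*k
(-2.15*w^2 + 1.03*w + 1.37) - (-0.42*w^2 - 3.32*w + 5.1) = -1.73*w^2 + 4.35*w - 3.73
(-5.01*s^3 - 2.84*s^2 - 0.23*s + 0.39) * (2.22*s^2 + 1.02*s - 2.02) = -11.1222*s^5 - 11.415*s^4 + 6.7128*s^3 + 6.368*s^2 + 0.8624*s - 0.7878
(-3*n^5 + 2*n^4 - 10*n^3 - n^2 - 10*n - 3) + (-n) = -3*n^5 + 2*n^4 - 10*n^3 - n^2 - 11*n - 3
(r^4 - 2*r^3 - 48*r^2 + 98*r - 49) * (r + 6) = r^5 + 4*r^4 - 60*r^3 - 190*r^2 + 539*r - 294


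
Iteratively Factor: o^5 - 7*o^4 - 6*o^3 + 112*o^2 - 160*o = (o + 4)*(o^4 - 11*o^3 + 38*o^2 - 40*o) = (o - 4)*(o + 4)*(o^3 - 7*o^2 + 10*o) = (o - 4)*(o - 2)*(o + 4)*(o^2 - 5*o) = (o - 5)*(o - 4)*(o - 2)*(o + 4)*(o)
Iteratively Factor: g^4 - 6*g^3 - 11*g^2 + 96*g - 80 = (g + 4)*(g^3 - 10*g^2 + 29*g - 20) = (g - 1)*(g + 4)*(g^2 - 9*g + 20) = (g - 4)*(g - 1)*(g + 4)*(g - 5)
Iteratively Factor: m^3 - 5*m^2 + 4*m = (m - 4)*(m^2 - m) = (m - 4)*(m - 1)*(m)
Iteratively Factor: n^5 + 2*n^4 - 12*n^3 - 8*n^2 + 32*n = (n + 4)*(n^4 - 2*n^3 - 4*n^2 + 8*n) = n*(n + 4)*(n^3 - 2*n^2 - 4*n + 8) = n*(n - 2)*(n + 4)*(n^2 - 4) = n*(n - 2)^2*(n + 4)*(n + 2)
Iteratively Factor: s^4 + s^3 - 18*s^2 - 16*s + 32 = (s - 4)*(s^3 + 5*s^2 + 2*s - 8) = (s - 4)*(s + 2)*(s^2 + 3*s - 4) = (s - 4)*(s - 1)*(s + 2)*(s + 4)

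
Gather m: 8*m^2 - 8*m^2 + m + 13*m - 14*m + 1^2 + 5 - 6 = 0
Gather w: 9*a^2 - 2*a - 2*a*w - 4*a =9*a^2 - 2*a*w - 6*a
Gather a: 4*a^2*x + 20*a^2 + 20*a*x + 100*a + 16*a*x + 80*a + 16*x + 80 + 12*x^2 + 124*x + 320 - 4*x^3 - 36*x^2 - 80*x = a^2*(4*x + 20) + a*(36*x + 180) - 4*x^3 - 24*x^2 + 60*x + 400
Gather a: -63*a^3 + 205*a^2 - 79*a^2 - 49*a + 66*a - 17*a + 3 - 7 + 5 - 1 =-63*a^3 + 126*a^2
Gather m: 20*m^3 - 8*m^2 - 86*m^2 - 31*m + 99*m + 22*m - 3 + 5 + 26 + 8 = 20*m^3 - 94*m^2 + 90*m + 36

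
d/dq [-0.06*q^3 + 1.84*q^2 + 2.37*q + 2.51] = -0.18*q^2 + 3.68*q + 2.37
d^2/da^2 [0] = 0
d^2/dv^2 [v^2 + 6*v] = 2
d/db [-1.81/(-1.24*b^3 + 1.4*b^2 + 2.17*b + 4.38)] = (-6.7332*b^2 + 5.068*b + 3.9277)/(-1.24*b^3 + 1.4*b^2 + 2.17*b + 4.38)^2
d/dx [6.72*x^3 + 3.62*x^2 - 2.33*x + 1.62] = 20.16*x^2 + 7.24*x - 2.33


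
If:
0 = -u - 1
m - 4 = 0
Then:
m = 4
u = -1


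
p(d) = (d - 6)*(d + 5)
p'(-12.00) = -25.00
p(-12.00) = 126.00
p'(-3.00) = -7.00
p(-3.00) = -18.00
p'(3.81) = 6.62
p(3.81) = -19.29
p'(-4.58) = -10.16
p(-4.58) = -4.44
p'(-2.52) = -6.04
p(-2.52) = -21.13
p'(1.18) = 1.36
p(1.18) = -29.79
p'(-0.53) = -2.06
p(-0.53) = -29.19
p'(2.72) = 4.44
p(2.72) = -25.32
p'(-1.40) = -3.80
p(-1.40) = -26.64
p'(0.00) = -1.00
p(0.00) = -30.00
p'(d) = 2*d - 1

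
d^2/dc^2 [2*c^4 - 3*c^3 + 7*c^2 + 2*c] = 24*c^2 - 18*c + 14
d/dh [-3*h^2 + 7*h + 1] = 7 - 6*h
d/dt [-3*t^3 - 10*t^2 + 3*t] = -9*t^2 - 20*t + 3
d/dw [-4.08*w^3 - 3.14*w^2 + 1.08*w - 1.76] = -12.24*w^2 - 6.28*w + 1.08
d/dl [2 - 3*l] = -3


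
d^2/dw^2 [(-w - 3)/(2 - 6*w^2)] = 9*(4*w^2*(w + 3) - (w + 1)*(3*w^2 - 1))/(3*w^2 - 1)^3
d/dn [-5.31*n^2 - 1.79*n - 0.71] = -10.62*n - 1.79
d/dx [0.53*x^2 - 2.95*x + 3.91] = 1.06*x - 2.95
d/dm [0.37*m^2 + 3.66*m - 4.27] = 0.74*m + 3.66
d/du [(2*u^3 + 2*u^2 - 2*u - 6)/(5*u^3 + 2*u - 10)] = 2*(-5*u^4 + 14*u^3 + 17*u^2 - 20*u + 16)/(25*u^6 + 20*u^4 - 100*u^3 + 4*u^2 - 40*u + 100)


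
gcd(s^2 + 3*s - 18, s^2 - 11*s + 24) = s - 3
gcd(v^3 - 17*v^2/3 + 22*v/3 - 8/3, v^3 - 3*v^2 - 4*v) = v - 4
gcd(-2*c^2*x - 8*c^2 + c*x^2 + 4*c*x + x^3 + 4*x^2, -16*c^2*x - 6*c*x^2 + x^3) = 2*c + x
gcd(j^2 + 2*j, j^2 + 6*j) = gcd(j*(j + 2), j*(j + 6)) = j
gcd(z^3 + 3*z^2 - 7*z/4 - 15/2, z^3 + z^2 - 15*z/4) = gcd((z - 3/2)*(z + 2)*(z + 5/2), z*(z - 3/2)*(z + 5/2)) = z^2 + z - 15/4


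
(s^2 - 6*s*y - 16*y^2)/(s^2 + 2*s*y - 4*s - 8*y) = (s - 8*y)/(s - 4)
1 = 1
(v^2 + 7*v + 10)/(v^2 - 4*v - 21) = (v^2 + 7*v + 10)/(v^2 - 4*v - 21)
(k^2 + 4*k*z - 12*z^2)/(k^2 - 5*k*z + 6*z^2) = (-k - 6*z)/(-k + 3*z)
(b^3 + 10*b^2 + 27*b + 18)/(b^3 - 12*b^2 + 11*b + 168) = (b^2 + 7*b + 6)/(b^2 - 15*b + 56)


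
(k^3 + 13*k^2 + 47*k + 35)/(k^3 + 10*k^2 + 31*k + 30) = (k^2 + 8*k + 7)/(k^2 + 5*k + 6)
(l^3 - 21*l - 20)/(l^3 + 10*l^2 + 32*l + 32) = (l^2 - 4*l - 5)/(l^2 + 6*l + 8)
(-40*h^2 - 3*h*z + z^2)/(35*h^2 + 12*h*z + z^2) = (-8*h + z)/(7*h + z)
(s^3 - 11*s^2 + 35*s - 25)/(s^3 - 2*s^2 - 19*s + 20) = (s - 5)/(s + 4)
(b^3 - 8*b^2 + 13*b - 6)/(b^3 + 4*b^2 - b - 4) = (b^2 - 7*b + 6)/(b^2 + 5*b + 4)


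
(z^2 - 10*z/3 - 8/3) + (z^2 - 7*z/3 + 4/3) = 2*z^2 - 17*z/3 - 4/3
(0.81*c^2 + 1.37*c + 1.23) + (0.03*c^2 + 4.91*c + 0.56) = 0.84*c^2 + 6.28*c + 1.79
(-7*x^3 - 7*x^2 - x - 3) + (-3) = -7*x^3 - 7*x^2 - x - 6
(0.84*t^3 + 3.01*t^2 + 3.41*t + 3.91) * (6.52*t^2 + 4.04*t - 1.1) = 5.4768*t^5 + 23.0188*t^4 + 33.4696*t^3 + 35.9586*t^2 + 12.0454*t - 4.301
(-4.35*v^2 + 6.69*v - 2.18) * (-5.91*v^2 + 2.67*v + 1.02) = 25.7085*v^4 - 51.1524*v^3 + 26.3091*v^2 + 1.0032*v - 2.2236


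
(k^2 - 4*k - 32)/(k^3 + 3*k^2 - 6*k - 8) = (k - 8)/(k^2 - k - 2)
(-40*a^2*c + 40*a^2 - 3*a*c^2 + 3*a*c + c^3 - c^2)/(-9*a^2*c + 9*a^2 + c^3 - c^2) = (40*a^2 + 3*a*c - c^2)/(9*a^2 - c^2)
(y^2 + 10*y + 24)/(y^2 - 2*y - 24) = (y + 6)/(y - 6)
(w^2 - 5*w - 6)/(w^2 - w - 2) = (w - 6)/(w - 2)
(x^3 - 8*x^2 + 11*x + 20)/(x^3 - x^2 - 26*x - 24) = (x^2 - 9*x + 20)/(x^2 - 2*x - 24)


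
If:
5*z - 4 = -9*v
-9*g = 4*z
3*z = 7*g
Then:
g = 0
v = 4/9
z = 0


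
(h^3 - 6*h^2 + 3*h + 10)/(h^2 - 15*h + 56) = (h^3 - 6*h^2 + 3*h + 10)/(h^2 - 15*h + 56)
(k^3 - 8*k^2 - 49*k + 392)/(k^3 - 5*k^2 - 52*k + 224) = (k - 7)/(k - 4)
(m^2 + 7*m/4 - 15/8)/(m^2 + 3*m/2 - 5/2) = (m - 3/4)/(m - 1)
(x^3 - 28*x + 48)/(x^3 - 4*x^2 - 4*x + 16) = (x + 6)/(x + 2)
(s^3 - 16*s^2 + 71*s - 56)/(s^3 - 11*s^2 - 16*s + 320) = (s^2 - 8*s + 7)/(s^2 - 3*s - 40)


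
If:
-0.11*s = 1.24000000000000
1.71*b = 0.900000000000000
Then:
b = 0.53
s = -11.27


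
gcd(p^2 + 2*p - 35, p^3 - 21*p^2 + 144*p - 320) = p - 5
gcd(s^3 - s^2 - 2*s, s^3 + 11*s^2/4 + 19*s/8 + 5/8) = s + 1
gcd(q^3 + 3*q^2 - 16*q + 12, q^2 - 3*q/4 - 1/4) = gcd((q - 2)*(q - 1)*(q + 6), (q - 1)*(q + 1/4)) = q - 1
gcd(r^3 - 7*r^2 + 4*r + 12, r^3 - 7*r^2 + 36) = r - 6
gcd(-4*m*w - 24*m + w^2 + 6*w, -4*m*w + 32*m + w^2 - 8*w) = -4*m + w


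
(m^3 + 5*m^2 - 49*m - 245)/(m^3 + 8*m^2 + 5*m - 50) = (m^2 - 49)/(m^2 + 3*m - 10)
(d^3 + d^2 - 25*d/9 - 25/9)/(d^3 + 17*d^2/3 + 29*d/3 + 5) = (d - 5/3)/(d + 3)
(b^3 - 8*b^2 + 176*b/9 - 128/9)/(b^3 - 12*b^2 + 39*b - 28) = (b^2 - 4*b + 32/9)/(b^2 - 8*b + 7)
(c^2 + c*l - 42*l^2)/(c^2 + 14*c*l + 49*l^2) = (c - 6*l)/(c + 7*l)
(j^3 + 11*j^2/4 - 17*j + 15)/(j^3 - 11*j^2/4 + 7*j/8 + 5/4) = 2*(j + 6)/(2*j + 1)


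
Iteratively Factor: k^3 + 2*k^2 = (k)*(k^2 + 2*k) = k*(k + 2)*(k)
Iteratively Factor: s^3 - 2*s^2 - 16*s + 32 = (s - 2)*(s^2 - 16) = (s - 4)*(s - 2)*(s + 4)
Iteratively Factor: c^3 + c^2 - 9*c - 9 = (c - 3)*(c^2 + 4*c + 3) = (c - 3)*(c + 3)*(c + 1)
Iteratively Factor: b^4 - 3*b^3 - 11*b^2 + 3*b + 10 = (b - 5)*(b^3 + 2*b^2 - b - 2) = (b - 5)*(b + 1)*(b^2 + b - 2) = (b - 5)*(b + 1)*(b + 2)*(b - 1)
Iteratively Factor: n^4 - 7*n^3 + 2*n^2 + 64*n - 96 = (n - 2)*(n^3 - 5*n^2 - 8*n + 48) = (n - 2)*(n + 3)*(n^2 - 8*n + 16) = (n - 4)*(n - 2)*(n + 3)*(n - 4)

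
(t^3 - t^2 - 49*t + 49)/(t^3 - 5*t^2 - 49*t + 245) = (t - 1)/(t - 5)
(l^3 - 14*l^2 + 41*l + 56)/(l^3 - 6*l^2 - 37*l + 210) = (l^2 - 7*l - 8)/(l^2 + l - 30)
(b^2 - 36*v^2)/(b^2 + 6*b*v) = (b - 6*v)/b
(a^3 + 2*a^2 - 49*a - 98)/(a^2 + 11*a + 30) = (a^3 + 2*a^2 - 49*a - 98)/(a^2 + 11*a + 30)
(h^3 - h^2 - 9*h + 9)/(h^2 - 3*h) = h + 2 - 3/h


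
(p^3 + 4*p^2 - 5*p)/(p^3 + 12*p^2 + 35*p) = (p - 1)/(p + 7)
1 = 1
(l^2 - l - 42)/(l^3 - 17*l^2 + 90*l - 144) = (l^2 - l - 42)/(l^3 - 17*l^2 + 90*l - 144)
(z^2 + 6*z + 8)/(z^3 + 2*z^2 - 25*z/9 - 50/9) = 9*(z + 4)/(9*z^2 - 25)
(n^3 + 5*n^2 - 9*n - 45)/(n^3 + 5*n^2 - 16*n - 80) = (n^2 - 9)/(n^2 - 16)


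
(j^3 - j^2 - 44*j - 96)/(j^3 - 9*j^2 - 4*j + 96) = (j + 4)/(j - 4)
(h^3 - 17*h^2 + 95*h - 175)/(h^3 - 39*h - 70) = (h^2 - 10*h + 25)/(h^2 + 7*h + 10)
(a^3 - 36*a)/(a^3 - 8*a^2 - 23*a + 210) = a*(a + 6)/(a^2 - 2*a - 35)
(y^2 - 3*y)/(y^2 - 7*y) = (y - 3)/(y - 7)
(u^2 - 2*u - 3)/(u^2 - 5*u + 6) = (u + 1)/(u - 2)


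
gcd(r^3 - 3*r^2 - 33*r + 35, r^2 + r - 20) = r + 5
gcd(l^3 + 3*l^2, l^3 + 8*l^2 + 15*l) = l^2 + 3*l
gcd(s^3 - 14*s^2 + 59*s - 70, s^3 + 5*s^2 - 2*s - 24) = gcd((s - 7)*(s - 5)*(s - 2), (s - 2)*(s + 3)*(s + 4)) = s - 2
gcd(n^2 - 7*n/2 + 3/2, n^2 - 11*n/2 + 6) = 1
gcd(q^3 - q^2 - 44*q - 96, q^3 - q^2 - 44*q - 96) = q^3 - q^2 - 44*q - 96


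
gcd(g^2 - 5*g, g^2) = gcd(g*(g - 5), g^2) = g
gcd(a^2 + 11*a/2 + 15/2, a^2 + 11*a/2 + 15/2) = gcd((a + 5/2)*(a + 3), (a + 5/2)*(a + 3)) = a^2 + 11*a/2 + 15/2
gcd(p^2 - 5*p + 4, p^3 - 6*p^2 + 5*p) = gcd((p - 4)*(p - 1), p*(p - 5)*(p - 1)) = p - 1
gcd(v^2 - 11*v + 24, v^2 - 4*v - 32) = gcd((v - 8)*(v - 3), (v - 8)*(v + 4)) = v - 8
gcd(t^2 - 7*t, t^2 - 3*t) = t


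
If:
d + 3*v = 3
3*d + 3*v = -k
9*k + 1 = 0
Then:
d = -13/9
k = -1/9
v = 40/27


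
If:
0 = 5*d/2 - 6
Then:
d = 12/5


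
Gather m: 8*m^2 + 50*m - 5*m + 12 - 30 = 8*m^2 + 45*m - 18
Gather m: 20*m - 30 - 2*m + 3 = 18*m - 27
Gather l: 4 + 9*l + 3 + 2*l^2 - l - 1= 2*l^2 + 8*l + 6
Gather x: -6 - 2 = -8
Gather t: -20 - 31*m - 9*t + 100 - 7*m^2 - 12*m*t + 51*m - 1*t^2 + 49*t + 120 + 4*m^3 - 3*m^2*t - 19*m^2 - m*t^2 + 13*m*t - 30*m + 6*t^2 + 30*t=4*m^3 - 26*m^2 - 10*m + t^2*(5 - m) + t*(-3*m^2 + m + 70) + 200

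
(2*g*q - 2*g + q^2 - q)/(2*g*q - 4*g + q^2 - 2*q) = (q - 1)/(q - 2)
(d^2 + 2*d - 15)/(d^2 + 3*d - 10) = (d - 3)/(d - 2)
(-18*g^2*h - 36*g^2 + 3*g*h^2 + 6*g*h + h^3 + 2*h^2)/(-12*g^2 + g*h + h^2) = (6*g*h + 12*g + h^2 + 2*h)/(4*g + h)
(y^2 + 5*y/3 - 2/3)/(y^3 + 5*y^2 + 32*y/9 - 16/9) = 3*(y + 2)/(3*y^2 + 16*y + 16)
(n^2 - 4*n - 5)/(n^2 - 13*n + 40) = (n + 1)/(n - 8)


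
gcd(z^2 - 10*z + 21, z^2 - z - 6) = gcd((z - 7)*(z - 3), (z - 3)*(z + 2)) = z - 3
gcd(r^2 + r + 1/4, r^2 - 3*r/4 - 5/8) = r + 1/2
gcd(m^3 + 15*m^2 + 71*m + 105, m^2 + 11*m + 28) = m + 7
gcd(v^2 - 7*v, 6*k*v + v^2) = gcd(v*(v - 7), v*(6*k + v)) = v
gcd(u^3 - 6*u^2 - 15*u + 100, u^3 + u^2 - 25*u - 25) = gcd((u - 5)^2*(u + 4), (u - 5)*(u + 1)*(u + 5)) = u - 5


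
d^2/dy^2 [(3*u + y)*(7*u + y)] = 2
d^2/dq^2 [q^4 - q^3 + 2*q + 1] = 6*q*(2*q - 1)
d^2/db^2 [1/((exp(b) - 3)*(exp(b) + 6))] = (4*exp(3*b) + 9*exp(2*b) + 81*exp(b) + 54)*exp(b)/(exp(6*b) + 9*exp(5*b) - 27*exp(4*b) - 297*exp(3*b) + 486*exp(2*b) + 2916*exp(b) - 5832)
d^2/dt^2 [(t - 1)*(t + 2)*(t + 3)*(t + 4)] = 12*t^2 + 48*t + 34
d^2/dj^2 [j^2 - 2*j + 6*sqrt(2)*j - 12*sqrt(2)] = 2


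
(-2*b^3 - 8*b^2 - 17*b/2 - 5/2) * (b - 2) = -2*b^4 - 4*b^3 + 15*b^2/2 + 29*b/2 + 5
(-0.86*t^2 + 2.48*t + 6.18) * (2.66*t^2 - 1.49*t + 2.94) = -2.2876*t^4 + 7.8782*t^3 + 10.2152*t^2 - 1.917*t + 18.1692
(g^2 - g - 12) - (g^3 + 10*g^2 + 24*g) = -g^3 - 9*g^2 - 25*g - 12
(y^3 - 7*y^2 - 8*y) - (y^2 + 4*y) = y^3 - 8*y^2 - 12*y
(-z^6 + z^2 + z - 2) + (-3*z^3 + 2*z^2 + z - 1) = -z^6 - 3*z^3 + 3*z^2 + 2*z - 3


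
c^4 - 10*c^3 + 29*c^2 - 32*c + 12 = (c - 6)*(c - 2)*(c - 1)^2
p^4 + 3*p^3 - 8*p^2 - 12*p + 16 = (p - 2)*(p - 1)*(p + 2)*(p + 4)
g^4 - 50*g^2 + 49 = (g - 7)*(g - 1)*(g + 1)*(g + 7)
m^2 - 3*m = m*(m - 3)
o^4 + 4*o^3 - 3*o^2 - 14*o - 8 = (o - 2)*(o + 1)^2*(o + 4)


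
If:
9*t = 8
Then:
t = 8/9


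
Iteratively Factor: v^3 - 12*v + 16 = (v - 2)*(v^2 + 2*v - 8) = (v - 2)*(v + 4)*(v - 2)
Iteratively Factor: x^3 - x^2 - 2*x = (x - 2)*(x^2 + x) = (x - 2)*(x + 1)*(x)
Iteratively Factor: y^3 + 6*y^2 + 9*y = (y + 3)*(y^2 + 3*y) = y*(y + 3)*(y + 3)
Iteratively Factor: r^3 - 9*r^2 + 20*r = (r - 5)*(r^2 - 4*r) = (r - 5)*(r - 4)*(r)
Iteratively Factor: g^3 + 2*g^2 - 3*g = (g - 1)*(g^2 + 3*g) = g*(g - 1)*(g + 3)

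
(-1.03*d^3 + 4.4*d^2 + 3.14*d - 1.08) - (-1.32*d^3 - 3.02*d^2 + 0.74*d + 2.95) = 0.29*d^3 + 7.42*d^2 + 2.4*d - 4.03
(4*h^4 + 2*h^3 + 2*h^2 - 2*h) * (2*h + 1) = 8*h^5 + 8*h^4 + 6*h^3 - 2*h^2 - 2*h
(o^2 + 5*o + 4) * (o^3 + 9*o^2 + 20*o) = o^5 + 14*o^4 + 69*o^3 + 136*o^2 + 80*o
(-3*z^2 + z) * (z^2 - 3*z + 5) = -3*z^4 + 10*z^3 - 18*z^2 + 5*z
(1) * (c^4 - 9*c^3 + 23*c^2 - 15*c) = c^4 - 9*c^3 + 23*c^2 - 15*c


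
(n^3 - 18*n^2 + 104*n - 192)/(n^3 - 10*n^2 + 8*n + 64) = (n - 6)/(n + 2)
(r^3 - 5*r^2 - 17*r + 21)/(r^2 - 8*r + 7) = r + 3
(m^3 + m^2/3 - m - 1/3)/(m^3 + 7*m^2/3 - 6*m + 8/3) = (3*m^2 + 4*m + 1)/(3*m^2 + 10*m - 8)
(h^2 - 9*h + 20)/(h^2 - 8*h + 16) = (h - 5)/(h - 4)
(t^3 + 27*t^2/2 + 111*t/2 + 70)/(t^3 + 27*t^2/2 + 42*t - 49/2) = (2*t^2 + 13*t + 20)/(2*t^2 + 13*t - 7)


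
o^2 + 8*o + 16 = (o + 4)^2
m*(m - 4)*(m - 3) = m^3 - 7*m^2 + 12*m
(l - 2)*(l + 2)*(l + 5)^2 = l^4 + 10*l^3 + 21*l^2 - 40*l - 100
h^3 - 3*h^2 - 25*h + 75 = (h - 5)*(h - 3)*(h + 5)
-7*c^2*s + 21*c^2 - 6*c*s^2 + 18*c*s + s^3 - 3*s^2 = (-7*c + s)*(c + s)*(s - 3)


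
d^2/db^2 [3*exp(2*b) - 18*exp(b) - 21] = (12*exp(b) - 18)*exp(b)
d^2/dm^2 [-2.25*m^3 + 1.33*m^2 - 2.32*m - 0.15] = 2.66 - 13.5*m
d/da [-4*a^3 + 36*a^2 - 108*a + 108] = -12*a^2 + 72*a - 108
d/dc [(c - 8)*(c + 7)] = 2*c - 1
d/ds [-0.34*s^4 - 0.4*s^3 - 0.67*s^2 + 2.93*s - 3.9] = -1.36*s^3 - 1.2*s^2 - 1.34*s + 2.93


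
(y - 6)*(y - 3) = y^2 - 9*y + 18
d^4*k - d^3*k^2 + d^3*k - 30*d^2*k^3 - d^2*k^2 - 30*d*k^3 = d*(d - 6*k)*(d + 5*k)*(d*k + k)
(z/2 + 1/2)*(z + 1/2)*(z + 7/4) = z^3/2 + 13*z^2/8 + 25*z/16 + 7/16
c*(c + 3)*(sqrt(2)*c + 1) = sqrt(2)*c^3 + c^2 + 3*sqrt(2)*c^2 + 3*c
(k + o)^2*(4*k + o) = 4*k^3 + 9*k^2*o + 6*k*o^2 + o^3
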